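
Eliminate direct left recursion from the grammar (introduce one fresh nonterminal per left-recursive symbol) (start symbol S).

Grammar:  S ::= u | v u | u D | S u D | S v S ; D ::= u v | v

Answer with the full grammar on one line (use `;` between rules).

S ::= u S' | v u S' | u D S'; D ::= u v | v; S' ::= u D S' | v S S' | ε

S is directly left-recursive.
For S: α = {u D, v S}, β = {u, v u, u D}. Rewrite as S → β S' and S' → α S' | ε.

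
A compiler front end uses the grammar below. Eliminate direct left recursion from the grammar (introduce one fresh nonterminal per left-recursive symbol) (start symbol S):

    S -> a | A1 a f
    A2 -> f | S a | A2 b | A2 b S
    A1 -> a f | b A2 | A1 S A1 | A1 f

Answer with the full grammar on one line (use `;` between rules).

Directly left-recursive nonterminals: A2, A1.
For A2: α = {b, b S}, β = {f, S a}. Rewrite as A2 → β A2' and A2' → α A2' | ε.
For A1: α = {S A1, f}, β = {a f, b A2}. Rewrite as A1 → β A1' and A1' → α A1' | ε.

S -> a | A1 a f; A2 -> f A2' | S a A2'; A1 -> a f A1' | b A2 A1'; A2' -> b A2' | b S A2' | eps; A1' -> S A1 A1' | f A1' | eps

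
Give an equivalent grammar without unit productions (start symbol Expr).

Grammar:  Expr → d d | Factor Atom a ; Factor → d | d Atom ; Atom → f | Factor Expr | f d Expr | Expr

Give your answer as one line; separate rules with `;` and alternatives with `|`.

Expr → d d | Factor Atom a; Factor → d | d Atom; Atom → f | Factor Expr | f d Expr | d d | Factor Atom a

Unit pairs: Atom ⇒* {Expr}.
Replace each nonterminal's rules with the union of the non-unit rules of every nonterminal it unit-derives.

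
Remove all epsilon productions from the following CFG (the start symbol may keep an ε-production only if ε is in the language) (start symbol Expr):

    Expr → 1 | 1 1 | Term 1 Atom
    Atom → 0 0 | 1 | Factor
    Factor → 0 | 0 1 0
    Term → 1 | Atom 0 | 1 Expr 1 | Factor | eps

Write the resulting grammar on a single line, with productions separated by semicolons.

Nullable set = {Term}.
ε ∉ L(G), so no ε-production is kept.
Add the nullable-subset variants: Expr → Term 1 Atom gives Term 1 Atom | 1 Atom.

Expr → 1 | 1 1 | Term 1 Atom | 1 Atom; Atom → 0 0 | 1 | Factor; Factor → 0 | 0 1 0; Term → 1 | Atom 0 | 1 Expr 1 | Factor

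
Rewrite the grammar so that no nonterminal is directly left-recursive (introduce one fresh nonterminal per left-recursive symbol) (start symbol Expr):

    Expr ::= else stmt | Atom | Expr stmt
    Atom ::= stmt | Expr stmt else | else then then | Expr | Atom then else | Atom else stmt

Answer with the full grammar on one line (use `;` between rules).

Expr ::= else stmt Expr1 | Atom Expr1; Atom ::= stmt Atom1 | Expr stmt else Atom1 | else then then Atom1 | Expr Atom1; Expr1 ::= stmt Expr1 | ε; Atom1 ::= then else Atom1 | else stmt Atom1 | ε

Left recursion appears on Expr, Atom.
For Expr: α = {stmt}, β = {else stmt, Atom}. Rewrite as Expr → β Expr1 and Expr1 → α Expr1 | ε.
For Atom: α = {then else, else stmt}, β = {stmt, Expr stmt else, else then then, Expr}. Rewrite as Atom → β Atom1 and Atom1 → α Atom1 | ε.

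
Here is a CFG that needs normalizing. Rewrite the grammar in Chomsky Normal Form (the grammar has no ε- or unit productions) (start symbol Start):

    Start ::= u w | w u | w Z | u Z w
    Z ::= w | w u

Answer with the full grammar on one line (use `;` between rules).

Introduce a nonterminal for each terminal appearing in a rule of length ≥ 2: X1 → u, X2 → w.
Binarize each right-hand side of length ≥ 3 by chaining fresh nonterminals (Y1, Y2, …): affected rules were Start → X1 Z X2.

Start ::= X1 X2 | X2 X1 | X2 Z | X1 Y1; Z ::= w | X2 X1; X1 ::= u; X2 ::= w; Y1 ::= Z X2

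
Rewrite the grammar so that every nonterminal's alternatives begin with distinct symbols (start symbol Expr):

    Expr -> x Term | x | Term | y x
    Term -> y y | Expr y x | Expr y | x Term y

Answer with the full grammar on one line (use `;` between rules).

Expr -> Term | y x | x Expr1; Term -> y y | x Term y | Expr y Term1; Expr1 -> Term | ε; Term1 -> x | ε

Expr has alternatives sharing prefix 'x': factor to Expr → x Expr1 with Expr1 → Term | ε.
Term has alternatives sharing prefix 'Expr y': factor to Term → Expr y Term1 with Term1 → x | ε.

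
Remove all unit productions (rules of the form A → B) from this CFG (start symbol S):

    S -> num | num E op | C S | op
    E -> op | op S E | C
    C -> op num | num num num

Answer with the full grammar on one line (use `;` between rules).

Unit pairs: E ⇒* {C}.
For every A with A ⇒* B via unit rules, add B's non-unit alternatives to A; then delete every rule of the form X → Y.

S -> num | num E op | C S | op; E -> op | op S E | op num | num num num; C -> op num | num num num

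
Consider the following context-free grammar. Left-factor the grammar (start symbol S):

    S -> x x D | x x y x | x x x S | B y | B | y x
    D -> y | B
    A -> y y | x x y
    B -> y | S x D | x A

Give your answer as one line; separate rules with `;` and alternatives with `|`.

S has alternatives sharing prefix 'x x': factor to S → x x S' with S' → D | y x | x S.
S has alternatives sharing prefix 'B': factor to S → B S'' with S'' → y | ε.

S -> y x | x x S' | B S''; D -> y | B; A -> y y | x x y; B -> y | S x D | x A; S' -> D | y x | x S; S'' -> y | ε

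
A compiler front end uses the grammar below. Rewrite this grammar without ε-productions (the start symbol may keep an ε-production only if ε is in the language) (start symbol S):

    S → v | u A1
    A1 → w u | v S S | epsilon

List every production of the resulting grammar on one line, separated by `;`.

The nullable symbols are {A1}.
ε ∉ L(G), so no ε-production is kept.
Add the nullable-subset variants: S → u A1 gives u A1 | u.

S → v | u A1 | u; A1 → w u | v S S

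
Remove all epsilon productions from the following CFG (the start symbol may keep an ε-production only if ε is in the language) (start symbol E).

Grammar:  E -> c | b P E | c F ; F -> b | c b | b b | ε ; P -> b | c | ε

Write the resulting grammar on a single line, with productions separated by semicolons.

Nullable nonterminals: {F, P}.
ε ∉ L(G), so no ε-production is kept.
Add the nullable-subset variants: E → b P E gives b P E | b E.

E -> c | b P E | b E | c F; F -> b | c b | b b; P -> b | c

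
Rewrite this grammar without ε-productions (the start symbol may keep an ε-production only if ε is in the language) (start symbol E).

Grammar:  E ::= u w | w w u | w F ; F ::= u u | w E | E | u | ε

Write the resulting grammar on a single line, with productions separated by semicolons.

E ::= u w | w w u | w F | w; F ::= u u | w E | E | u

Nullable set = {F}.
ε ∉ L(G), so no ε-production is kept.
Expand every rule over subsets of its nullable positions: E → w F gives w F | w.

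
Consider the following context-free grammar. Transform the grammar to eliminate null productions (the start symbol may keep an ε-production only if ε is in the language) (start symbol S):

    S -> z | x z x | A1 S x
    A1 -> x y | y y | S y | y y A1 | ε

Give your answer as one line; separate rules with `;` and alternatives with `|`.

S -> z | x z x | A1 S x | S x; A1 -> x y | y y | S y | y y A1

Nullable set = {A1}.
ε ∉ L(G), so no ε-production is kept.
Add the nullable-subset variants: S → A1 S x gives A1 S x | S x.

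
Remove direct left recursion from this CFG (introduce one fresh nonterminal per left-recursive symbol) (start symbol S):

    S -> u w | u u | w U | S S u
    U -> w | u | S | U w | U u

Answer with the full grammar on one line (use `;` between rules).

S -> u w S' | u u S' | w U S'; U -> w U' | u U' | S U'; S' -> S u S' | ε; U' -> w U' | u U' | ε

Directly left-recursive nonterminals: S, U.
For S: α = {S u}, β = {u w, u u, w U}. Rewrite as S → β S' and S' → α S' | ε.
For U: α = {w, u}, β = {w, u, S}. Rewrite as U → β U' and U' → α U' | ε.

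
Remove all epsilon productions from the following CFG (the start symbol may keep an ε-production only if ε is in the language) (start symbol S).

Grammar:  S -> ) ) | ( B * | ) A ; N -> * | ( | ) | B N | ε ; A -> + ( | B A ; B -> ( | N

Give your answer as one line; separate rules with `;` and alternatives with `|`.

Nullable set = {B, N}.
ε ∉ L(G), so no ε-production is kept.
For each production, add variants omitting each subset of nullable occurrences: S → ( B * gives ( B * | ( *. N → B N gives B N | B.

S -> ) ) | ( B * | ( * | ) A; N -> * | ( | ) | B N | B; A -> + ( | B A; B -> ( | N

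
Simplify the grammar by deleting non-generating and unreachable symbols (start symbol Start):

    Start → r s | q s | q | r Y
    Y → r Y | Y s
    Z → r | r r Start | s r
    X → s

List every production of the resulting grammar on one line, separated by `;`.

Generating nonterminals: {Start, X, Z}.
Reachable from Start after that: {Start}.
Removed useless symbols: {X, Y, Z} and every production mentioning them.

Start → r s | q s | q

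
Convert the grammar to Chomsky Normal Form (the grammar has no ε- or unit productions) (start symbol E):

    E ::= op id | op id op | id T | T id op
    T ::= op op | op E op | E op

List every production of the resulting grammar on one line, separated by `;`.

Introduce a nonterminal for each terminal appearing in a rule of length ≥ 2: X1 → op, X2 → id.
Binarize each right-hand side of length ≥ 3 by chaining fresh nonterminals (Y1, Y2, …): affected rules were E → X1 X2 X1; E → T X2 X1; T → X1 E X1.

E ::= X1 X2 | X1 Y1 | X2 T | T Y2; T ::= X1 X1 | X1 Y3 | E X1; X1 ::= op; X2 ::= id; Y1 ::= X2 X1; Y2 ::= X2 X1; Y3 ::= E X1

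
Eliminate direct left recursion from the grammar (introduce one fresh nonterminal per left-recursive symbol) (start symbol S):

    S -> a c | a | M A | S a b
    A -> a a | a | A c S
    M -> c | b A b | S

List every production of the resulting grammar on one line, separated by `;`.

S, A are directly left-recursive.
For S: α = {a b}, β = {a c, a, M A}. Rewrite as S → β S' and S' → α S' | ε.
For A: α = {c S}, β = {a a, a}. Rewrite as A → β A' and A' → α A' | ε.

S -> a c S' | a S' | M A S'; A -> a a A' | a A'; M -> c | b A b | S; S' -> a b S' | ε; A' -> c S A' | ε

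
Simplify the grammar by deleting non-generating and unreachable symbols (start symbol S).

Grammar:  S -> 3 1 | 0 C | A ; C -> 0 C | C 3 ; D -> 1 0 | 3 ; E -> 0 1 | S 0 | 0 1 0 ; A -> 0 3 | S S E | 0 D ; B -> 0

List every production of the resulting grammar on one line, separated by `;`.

S -> 3 1 | A; D -> 1 0 | 3; E -> 0 1 | S 0 | 0 1 0; A -> 0 3 | S S E | 0 D

Generating nonterminals: {A, B, D, E, S}.
Reachable from S after that: {A, D, E, S}.
Removed useless symbols: {B, C} and every production mentioning them.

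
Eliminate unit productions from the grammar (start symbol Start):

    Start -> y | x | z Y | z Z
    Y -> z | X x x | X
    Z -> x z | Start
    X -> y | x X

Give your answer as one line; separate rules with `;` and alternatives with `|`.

Unit pairs: Y ⇒* {X}; Z ⇒* {Start}.
For each unit pair (A, B), copy every non-unit production of B to A, then drop all unit productions.

Start -> y | x | z Y | z Z; Y -> y | x X | z | X x x; Z -> x z | y | x | z Y | z Z; X -> y | x X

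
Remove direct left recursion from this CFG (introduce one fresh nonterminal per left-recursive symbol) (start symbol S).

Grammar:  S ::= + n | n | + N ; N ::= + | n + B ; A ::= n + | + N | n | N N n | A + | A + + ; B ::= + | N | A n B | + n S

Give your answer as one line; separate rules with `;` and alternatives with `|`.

S ::= + n | n | + N; N ::= + | n + B; A ::= n + A' | + N A' | n A' | N N n A'; B ::= + | N | A n B | + n S; A' ::= + A' | + + A' | ε

Left recursion appears on A.
For A: α = {+, + +}, β = {n +, + N, n, N N n}. Rewrite as A → β A' and A' → α A' | ε.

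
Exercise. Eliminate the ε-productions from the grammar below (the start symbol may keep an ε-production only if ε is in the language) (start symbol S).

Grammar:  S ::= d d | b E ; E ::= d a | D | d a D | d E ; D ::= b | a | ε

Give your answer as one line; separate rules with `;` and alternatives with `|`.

The nullable symbols are {D, E}.
ε ∉ L(G), so no ε-production is kept.
For each production, add variants omitting each subset of nullable occurrences: S → b E gives b E | b. E → d E gives d E | d.

S ::= d d | b E | b; E ::= d a | D | d a D | d E | d; D ::= b | a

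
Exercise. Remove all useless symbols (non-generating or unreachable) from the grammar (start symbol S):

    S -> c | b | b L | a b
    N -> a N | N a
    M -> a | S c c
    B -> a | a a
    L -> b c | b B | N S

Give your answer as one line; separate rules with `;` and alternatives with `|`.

Generating nonterminals: {B, L, M, S}.
Reachable from S after that: {B, L, S}.
Removed useless symbols: {M, N} and every production mentioning them.

S -> c | b | b L | a b; B -> a | a a; L -> b c | b B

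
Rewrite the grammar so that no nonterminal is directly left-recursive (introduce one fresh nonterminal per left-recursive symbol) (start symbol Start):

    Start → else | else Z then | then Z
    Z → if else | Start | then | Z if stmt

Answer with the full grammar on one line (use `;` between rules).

Z is directly left-recursive.
For Z: α = {if stmt}, β = {if else, Start, then}. Rewrite as Z → β Z1 and Z1 → α Z1 | ε.

Start → else | else Z then | then Z; Z → if else Z1 | Start Z1 | then Z1; Z1 → if stmt Z1 | ε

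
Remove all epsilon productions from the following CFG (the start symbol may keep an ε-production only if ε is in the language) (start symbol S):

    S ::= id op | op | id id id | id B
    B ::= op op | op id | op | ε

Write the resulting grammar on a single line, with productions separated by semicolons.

S ::= id op | op | id id id | id B | id; B ::= op op | op id | op

The nullable symbols are {B}.
ε ∉ L(G), so no ε-production is kept.
Add the nullable-subset variants: S → id B gives id B | id.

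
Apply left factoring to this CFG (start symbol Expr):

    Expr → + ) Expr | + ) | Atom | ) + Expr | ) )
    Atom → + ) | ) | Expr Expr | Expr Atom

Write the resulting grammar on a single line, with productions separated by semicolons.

Expr → Atom | + ) Expr1 | ) Expr2; Atom → + ) | ) | Expr Atom1; Expr1 → Expr | ε; Expr2 → + Expr | ); Atom1 → Expr | Atom

Expr has alternatives sharing prefix '+ )': factor to Expr → + ) Expr1 with Expr1 → Expr | ε.
Expr has alternatives sharing prefix ')': factor to Expr → ) Expr2 with Expr2 → + Expr | ).
Atom has alternatives sharing prefix 'Expr': factor to Atom → Expr Atom1 with Atom1 → Expr | Atom.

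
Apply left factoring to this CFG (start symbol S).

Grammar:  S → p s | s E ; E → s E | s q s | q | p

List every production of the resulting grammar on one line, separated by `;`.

S → p s | s E; E → q | p | s E'; E' → E | q s

E has alternatives sharing prefix 's': factor to E → s E' with E' → E | q s.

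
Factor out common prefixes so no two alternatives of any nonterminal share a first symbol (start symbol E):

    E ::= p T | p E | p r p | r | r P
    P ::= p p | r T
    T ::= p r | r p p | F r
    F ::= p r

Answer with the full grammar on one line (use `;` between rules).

E has alternatives sharing prefix 'p': factor to E → p E' with E' → T | E | r p.
E has alternatives sharing prefix 'r': factor to E → r E'' with E'' → ε | P.

E ::= p E' | r E''; P ::= p p | r T; T ::= p r | r p p | F r; F ::= p r; E' ::= T | E | r p; E'' ::= ε | P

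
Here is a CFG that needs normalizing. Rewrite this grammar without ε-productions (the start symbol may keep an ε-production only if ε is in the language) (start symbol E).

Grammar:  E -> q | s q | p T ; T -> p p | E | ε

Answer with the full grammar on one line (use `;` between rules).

E -> q | s q | p T | p; T -> p p | E

Nullable nonterminals: {T}.
ε ∉ L(G), so no ε-production is kept.
Expand every rule over subsets of its nullable positions: E → p T gives p T | p.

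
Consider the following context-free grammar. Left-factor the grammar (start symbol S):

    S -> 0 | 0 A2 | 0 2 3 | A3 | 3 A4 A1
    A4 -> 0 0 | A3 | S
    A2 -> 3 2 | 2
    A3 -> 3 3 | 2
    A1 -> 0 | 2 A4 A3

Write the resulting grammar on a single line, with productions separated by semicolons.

S -> A3 | 3 A4 A1 | 0 S'; A4 -> 0 0 | A3 | S; A2 -> 3 2 | 2; A3 -> 3 3 | 2; A1 -> 0 | 2 A4 A3; S' -> ε | A2 | 2 3

S has alternatives sharing prefix '0': factor to S → 0 S' with S' → ε | A2 | 2 3.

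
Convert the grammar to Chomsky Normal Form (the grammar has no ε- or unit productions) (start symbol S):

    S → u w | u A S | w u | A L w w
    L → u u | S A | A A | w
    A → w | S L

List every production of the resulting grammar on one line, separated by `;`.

Introduce a nonterminal for each terminal appearing in a rule of length ≥ 2: X1 → u, X2 → w.
Binarize each right-hand side of length ≥ 3 by chaining fresh nonterminals (Y1, Y2, …): affected rules were S → X1 A S; S → A L X2 X2.

S → X1 X2 | X1 Y1 | X2 X1 | A Y2; L → X1 X1 | S A | A A | w; A → w | S L; X1 → u; X2 → w; Y1 → A S; Y2 → L Y3; Y3 → X2 X2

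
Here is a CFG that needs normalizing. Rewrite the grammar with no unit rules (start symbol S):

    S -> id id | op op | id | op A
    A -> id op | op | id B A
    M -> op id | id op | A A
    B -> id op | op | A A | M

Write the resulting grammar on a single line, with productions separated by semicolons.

S -> id id | op op | id | op A; A -> id op | op | id B A; M -> op id | id op | A A; B -> id op | op | A A | op id

Unit pairs: B ⇒* {M}.
Replace each nonterminal's rules with the union of the non-unit rules of every nonterminal it unit-derives.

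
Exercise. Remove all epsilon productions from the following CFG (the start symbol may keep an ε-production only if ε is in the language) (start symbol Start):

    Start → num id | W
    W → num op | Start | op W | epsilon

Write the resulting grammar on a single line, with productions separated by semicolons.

Start → num id | W | epsilon; W → num op | Start | op W | op

Nullable set = {Start, W}.
ε ∈ L(G) since Start is nullable, so keep Start → ε.
Add the nullable-subset variants: W → op W gives op W | op.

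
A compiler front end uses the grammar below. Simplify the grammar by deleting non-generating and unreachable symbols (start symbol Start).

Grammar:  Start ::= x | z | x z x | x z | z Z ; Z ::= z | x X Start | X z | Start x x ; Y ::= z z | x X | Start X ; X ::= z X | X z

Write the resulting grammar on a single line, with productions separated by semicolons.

Start ::= x | z | x z x | x z | z Z; Z ::= z | Start x x

Generating nonterminals: {Start, Y, Z}.
Reachable from Start after that: {Start, Z}.
Removed useless symbols: {X, Y} and every production mentioning them.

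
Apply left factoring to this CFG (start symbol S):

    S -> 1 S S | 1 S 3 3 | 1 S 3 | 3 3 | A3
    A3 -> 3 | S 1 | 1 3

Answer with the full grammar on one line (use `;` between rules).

S -> 3 3 | A3 | 1 S S'; A3 -> 3 | S 1 | 1 3; S' -> S | 3 S''; S'' -> 3 | ε

S has alternatives sharing prefix '1 S': factor to S → 1 S S' with S' → S | 3 3 | 3.
S' has alternatives sharing prefix '3': factor to S' → 3 S'' with S'' → 3 | ε.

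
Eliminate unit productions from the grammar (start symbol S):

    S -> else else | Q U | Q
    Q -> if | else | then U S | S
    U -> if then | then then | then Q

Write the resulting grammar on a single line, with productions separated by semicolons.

Unit pairs: Q ⇒* {S}; S ⇒* {Q}.
For each unit pair (A, B), copy every non-unit production of B to A, then drop all unit productions.

S -> else else | Q U | if | else | then U S; Q -> else else | Q U | if | else | then U S; U -> if then | then then | then Q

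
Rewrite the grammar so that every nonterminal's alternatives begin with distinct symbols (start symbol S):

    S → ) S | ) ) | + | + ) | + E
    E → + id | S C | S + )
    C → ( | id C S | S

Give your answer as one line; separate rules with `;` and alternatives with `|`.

S has alternatives sharing prefix '+': factor to S → + S' with S' → ε | ) | E.
S has alternatives sharing prefix ')': factor to S → ) S'' with S'' → S | ).
E has alternatives sharing prefix 'S': factor to E → S E' with E' → C | + ).

S → + S' | ) S''; E → + id | S E'; C → ( | id C S | S; S' → ε | ) | E; S'' → S | ); E' → C | + )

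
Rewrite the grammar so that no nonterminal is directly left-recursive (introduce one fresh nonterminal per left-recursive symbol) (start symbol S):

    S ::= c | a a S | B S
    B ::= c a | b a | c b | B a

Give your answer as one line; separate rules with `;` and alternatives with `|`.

S ::= c | a a S | B S; B ::= c a B' | b a B' | c b B'; B' ::= a B' | epsilon

B is directly left-recursive.
For B: α = {a}, β = {c a, b a, c b}. Rewrite as B → β B' and B' → α B' | ε.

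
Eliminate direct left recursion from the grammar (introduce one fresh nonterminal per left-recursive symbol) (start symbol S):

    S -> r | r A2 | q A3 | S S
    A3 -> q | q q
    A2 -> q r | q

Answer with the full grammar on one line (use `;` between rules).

S -> r S' | r A2 S' | q A3 S'; A3 -> q | q q; A2 -> q r | q; S' -> S S' | ε

S is directly left-recursive.
For S: α = {S}, β = {r, r A2, q A3}. Rewrite as S → β S' and S' → α S' | ε.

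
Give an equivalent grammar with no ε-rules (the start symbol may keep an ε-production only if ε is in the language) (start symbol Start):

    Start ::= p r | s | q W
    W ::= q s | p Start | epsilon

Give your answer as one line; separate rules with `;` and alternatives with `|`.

The nullable symbols are {W}.
ε ∉ L(G), so no ε-production is kept.
For each production, add variants omitting each subset of nullable occurrences: Start → q W gives q W | q.

Start ::= p r | s | q W | q; W ::= q s | p Start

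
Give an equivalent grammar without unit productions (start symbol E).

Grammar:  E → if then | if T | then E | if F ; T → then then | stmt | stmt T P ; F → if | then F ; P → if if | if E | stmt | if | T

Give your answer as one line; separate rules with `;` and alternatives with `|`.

Unit pairs: P ⇒* {T}.
For each unit pair (A, B), copy every non-unit production of B to A, then drop all unit productions.

E → if then | if T | then E | if F; T → then then | stmt | stmt T P; F → if | then F; P → if if | if E | stmt | if | then then | stmt T P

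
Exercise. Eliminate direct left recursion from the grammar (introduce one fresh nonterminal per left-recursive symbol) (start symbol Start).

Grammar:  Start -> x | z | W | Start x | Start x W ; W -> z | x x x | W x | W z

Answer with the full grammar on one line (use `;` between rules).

Start -> x Start1 | z Start1 | W Start1; W -> z W1 | x x x W1; Start1 -> x Start1 | x W Start1 | ε; W1 -> x W1 | z W1 | ε

Start, W are directly left-recursive.
For Start: α = {x, x W}, β = {x, z, W}. Rewrite as Start → β Start1 and Start1 → α Start1 | ε.
For W: α = {x, z}, β = {z, x x x}. Rewrite as W → β W1 and W1 → α W1 | ε.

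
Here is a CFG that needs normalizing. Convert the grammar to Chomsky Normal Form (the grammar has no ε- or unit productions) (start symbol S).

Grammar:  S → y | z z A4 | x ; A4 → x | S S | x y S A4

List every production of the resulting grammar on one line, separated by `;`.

S → y | X1 Y1 | x; A4 → x | S S | X2 Y2; X1 → z; X2 → x; X3 → y; Y1 → X1 A4; Y2 → X3 Y3; Y3 → S A4

Introduce a nonterminal for each terminal appearing in a rule of length ≥ 2: X1 → z, X2 → x, X3 → y.
Binarize each right-hand side of length ≥ 3 by chaining fresh nonterminals (Y1, Y2, …): affected rules were S → X1 X1 A4; A4 → X2 X3 S A4.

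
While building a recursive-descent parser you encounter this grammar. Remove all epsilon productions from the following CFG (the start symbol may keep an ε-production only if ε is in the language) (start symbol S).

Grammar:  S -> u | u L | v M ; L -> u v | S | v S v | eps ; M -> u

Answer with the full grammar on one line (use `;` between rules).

S -> u | u L | v M; L -> u v | S | v S v; M -> u

The nullable symbols are {L}.
ε ∉ L(G), so no ε-production is kept.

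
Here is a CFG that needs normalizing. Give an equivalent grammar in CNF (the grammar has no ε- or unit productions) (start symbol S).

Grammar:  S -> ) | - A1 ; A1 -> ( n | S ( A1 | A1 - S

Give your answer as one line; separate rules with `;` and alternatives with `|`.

S -> ) | X1 A1; A1 -> X2 X3 | S Y1 | A1 Y2; X1 -> -; X2 -> (; X3 -> n; Y1 -> X2 A1; Y2 -> X1 S

Introduce a nonterminal for each terminal appearing in a rule of length ≥ 2: X1 → -, X2 → (, X3 → n.
Binarize each right-hand side of length ≥ 3 by chaining fresh nonterminals (Y1, Y2, …): affected rules were A1 → S X2 A1; A1 → A1 X1 S.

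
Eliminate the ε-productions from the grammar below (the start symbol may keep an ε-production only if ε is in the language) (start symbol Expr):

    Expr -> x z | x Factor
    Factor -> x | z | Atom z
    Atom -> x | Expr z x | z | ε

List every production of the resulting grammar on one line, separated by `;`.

Expr -> x z | x Factor; Factor -> x | z | Atom z; Atom -> x | Expr z x | z

Nullable nonterminals: {Atom}.
ε ∉ L(G), so no ε-production is kept.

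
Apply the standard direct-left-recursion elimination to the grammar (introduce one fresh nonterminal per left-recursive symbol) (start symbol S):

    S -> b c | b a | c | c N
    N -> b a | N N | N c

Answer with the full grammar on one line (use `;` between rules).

S -> b c | b a | c | c N; N -> b a N'; N' -> N N' | c N' | eps

Left recursion appears on N.
For N: α = {N, c}, β = {b a}. Rewrite as N → β N' and N' → α N' | ε.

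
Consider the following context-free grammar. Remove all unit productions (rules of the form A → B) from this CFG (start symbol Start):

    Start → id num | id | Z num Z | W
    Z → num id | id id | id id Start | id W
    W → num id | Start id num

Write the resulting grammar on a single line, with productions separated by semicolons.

Unit pairs: Start ⇒* {W}.
Replace each nonterminal's rules with the union of the non-unit rules of every nonterminal it unit-derives.

Start → id num | id | Z num Z | num id | Start id num; Z → num id | id id | id id Start | id W; W → num id | Start id num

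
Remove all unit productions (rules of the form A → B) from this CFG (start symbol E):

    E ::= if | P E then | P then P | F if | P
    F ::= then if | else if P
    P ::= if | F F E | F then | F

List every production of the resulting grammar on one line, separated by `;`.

E ::= if | P E then | P then P | F if | F F E | F then | then if | else if P; F ::= then if | else if P; P ::= then if | else if P | if | F F E | F then

Unit pairs: E ⇒* {F, P}; P ⇒* {F}.
For each unit pair (A, B), copy every non-unit production of B to A, then drop all unit productions.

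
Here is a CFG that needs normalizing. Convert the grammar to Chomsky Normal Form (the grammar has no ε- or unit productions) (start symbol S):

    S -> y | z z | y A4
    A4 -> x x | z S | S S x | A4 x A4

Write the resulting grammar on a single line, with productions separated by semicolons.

Introduce a nonterminal for each terminal appearing in a rule of length ≥ 2: X1 → z, X2 → y, X3 → x.
Binarize each right-hand side of length ≥ 3 by chaining fresh nonterminals (Y1, Y2, …): affected rules were A4 → S S X3; A4 → A4 X3 A4.

S -> y | X1 X1 | X2 A4; A4 -> X3 X3 | X1 S | S Y1 | A4 Y2; X1 -> z; X2 -> y; X3 -> x; Y1 -> S X3; Y2 -> X3 A4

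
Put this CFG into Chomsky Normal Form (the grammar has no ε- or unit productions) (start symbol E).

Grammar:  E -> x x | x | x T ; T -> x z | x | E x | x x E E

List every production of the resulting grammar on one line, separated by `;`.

Introduce a nonterminal for each terminal appearing in a rule of length ≥ 2: X1 → x, X2 → z.
Binarize each right-hand side of length ≥ 3 by chaining fresh nonterminals (Y1, Y2, …): affected rules were T → X1 X1 E E.

E -> X1 X1 | x | X1 T; T -> X1 X2 | x | E X1 | X1 Y1; X1 -> x; X2 -> z; Y1 -> X1 Y2; Y2 -> E E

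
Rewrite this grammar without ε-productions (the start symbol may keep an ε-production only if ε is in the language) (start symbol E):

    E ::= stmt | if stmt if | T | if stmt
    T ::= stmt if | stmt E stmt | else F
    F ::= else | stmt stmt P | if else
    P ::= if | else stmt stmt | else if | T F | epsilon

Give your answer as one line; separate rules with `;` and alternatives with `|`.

Nullable set = {P}.
ε ∉ L(G), so no ε-production is kept.
Add the nullable-subset variants: F → stmt stmt P gives stmt stmt P | stmt stmt.

E ::= stmt | if stmt if | T | if stmt; T ::= stmt if | stmt E stmt | else F; F ::= else | stmt stmt P | stmt stmt | if else; P ::= if | else stmt stmt | else if | T F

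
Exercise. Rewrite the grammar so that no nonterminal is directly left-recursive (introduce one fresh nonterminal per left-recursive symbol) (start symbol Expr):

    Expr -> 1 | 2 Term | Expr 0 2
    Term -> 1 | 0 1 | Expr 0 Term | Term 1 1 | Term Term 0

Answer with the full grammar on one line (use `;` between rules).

Expr -> 1 Expr1 | 2 Term Expr1; Term -> 1 Term1 | 0 1 Term1 | Expr 0 Term Term1; Expr1 -> 0 2 Expr1 | ε; Term1 -> 1 1 Term1 | Term 0 Term1 | ε

Expr, Term are directly left-recursive.
For Expr: α = {0 2}, β = {1, 2 Term}. Rewrite as Expr → β Expr1 and Expr1 → α Expr1 | ε.
For Term: α = {1 1, Term 0}, β = {1, 0 1, Expr 0 Term}. Rewrite as Term → β Term1 and Term1 → α Term1 | ε.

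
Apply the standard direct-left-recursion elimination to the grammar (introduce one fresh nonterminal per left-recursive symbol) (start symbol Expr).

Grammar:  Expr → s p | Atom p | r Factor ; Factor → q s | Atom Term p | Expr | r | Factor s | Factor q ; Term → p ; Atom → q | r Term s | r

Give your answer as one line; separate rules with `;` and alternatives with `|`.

Expr → s p | Atom p | r Factor; Factor → q s Factor1 | Atom Term p Factor1 | Expr Factor1 | r Factor1; Term → p; Atom → q | r Term s | r; Factor1 → s Factor1 | q Factor1 | ε

Directly left-recursive nonterminal: Factor.
For Factor: α = {s, q}, β = {q s, Atom Term p, Expr, r}. Rewrite as Factor → β Factor1 and Factor1 → α Factor1 | ε.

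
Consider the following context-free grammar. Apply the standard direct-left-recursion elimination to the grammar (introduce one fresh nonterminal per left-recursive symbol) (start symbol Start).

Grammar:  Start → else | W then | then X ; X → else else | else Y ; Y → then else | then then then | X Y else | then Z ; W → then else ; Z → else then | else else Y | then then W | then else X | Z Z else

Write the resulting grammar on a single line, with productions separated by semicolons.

Start → else | W then | then X; X → else else | else Y; Y → then else | then then then | X Y else | then Z; W → then else; Z → else then Z1 | else else Y Z1 | then then W Z1 | then else X Z1; Z1 → Z else Z1 | ε

Z is directly left-recursive.
For Z: α = {Z else}, β = {else then, else else Y, then then W, then else X}. Rewrite as Z → β Z1 and Z1 → α Z1 | ε.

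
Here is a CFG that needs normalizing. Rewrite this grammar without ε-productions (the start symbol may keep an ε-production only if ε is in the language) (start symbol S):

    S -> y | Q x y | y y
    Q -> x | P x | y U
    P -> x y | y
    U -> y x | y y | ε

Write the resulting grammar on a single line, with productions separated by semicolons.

The nullable symbols are {U}.
ε ∉ L(G), so no ε-production is kept.
Add the nullable-subset variants: Q → y U gives y U | y.

S -> y | Q x y | y y; Q -> x | P x | y U | y; P -> x y | y; U -> y x | y y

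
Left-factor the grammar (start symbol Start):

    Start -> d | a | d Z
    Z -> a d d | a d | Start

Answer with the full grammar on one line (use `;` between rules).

Start -> a | d Start1; Z -> Start | a d Z1; Start1 -> epsilon | Z; Z1 -> d | epsilon

Start has alternatives sharing prefix 'd': factor to Start → d Start1 with Start1 → ε | Z.
Z has alternatives sharing prefix 'a d': factor to Z → a d Z1 with Z1 → d | ε.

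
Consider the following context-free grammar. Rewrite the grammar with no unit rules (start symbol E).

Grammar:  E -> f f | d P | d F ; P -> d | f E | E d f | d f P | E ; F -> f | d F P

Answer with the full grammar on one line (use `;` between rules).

Unit pairs: P ⇒* {E}.
For every A with A ⇒* B via unit rules, add B's non-unit alternatives to A; then delete every rule of the form X → Y.

E -> f f | d P | d F; P -> f f | d P | d F | d | f E | E d f | d f P; F -> f | d F P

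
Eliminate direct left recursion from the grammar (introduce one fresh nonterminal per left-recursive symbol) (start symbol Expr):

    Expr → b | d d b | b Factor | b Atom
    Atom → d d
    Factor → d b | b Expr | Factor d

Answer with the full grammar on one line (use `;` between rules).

Expr → b | d d b | b Factor | b Atom; Atom → d d; Factor → d b Factor1 | b Expr Factor1; Factor1 → d Factor1 | epsilon

Factor is directly left-recursive.
For Factor: α = {d}, β = {d b, b Expr}. Rewrite as Factor → β Factor1 and Factor1 → α Factor1 | ε.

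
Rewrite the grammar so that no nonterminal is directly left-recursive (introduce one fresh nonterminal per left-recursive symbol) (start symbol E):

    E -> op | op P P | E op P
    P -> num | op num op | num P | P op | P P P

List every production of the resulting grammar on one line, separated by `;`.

Directly left-recursive nonterminals: E, P.
For E: α = {op P}, β = {op, op P P}. Rewrite as E → β E' and E' → α E' | ε.
For P: α = {op, P P}, β = {num, op num op, num P}. Rewrite as P → β P' and P' → α P' | ε.

E -> op E' | op P P E'; P -> num P' | op num op P' | num P P'; E' -> op P E' | ε; P' -> op P' | P P P' | ε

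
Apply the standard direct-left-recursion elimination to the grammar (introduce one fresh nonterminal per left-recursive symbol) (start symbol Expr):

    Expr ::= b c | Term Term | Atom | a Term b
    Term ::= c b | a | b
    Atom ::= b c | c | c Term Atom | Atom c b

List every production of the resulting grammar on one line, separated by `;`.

Expr ::= b c | Term Term | Atom | a Term b; Term ::= c b | a | b; Atom ::= b c Atom1 | c Atom1 | c Term Atom Atom1; Atom1 ::= c b Atom1 | ε

Atom is directly left-recursive.
For Atom: α = {c b}, β = {b c, c, c Term Atom}. Rewrite as Atom → β Atom1 and Atom1 → α Atom1 | ε.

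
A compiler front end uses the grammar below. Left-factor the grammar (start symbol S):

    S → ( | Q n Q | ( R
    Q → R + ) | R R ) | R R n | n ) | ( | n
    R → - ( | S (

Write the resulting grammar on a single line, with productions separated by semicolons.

S → Q n Q | ( S'; Q → ( | R Q' | n Q''; R → - ( | S (; S' → ε | R; Q' → + ) | R Q'''; Q'' → ) | ε; Q''' → ) | n

S has alternatives sharing prefix '(': factor to S → ( S' with S' → ε | R.
Q has alternatives sharing prefix 'R': factor to Q → R Q' with Q' → + ) | R ) | R n.
Q has alternatives sharing prefix 'n': factor to Q → n Q'' with Q'' → ) | ε.
Q' has alternatives sharing prefix 'R': factor to Q' → R Q''' with Q''' → ) | n.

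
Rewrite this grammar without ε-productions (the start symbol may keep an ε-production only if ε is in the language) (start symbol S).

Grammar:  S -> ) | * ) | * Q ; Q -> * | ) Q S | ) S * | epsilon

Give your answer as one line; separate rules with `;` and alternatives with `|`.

The nullable symbols are {Q}.
ε ∉ L(G), so no ε-production is kept.
Expand every rule over subsets of its nullable positions: S → * Q gives * Q | *. Q → ) Q S gives ) Q S | ) S.

S -> ) | * ) | * Q | *; Q -> * | ) Q S | ) S | ) S *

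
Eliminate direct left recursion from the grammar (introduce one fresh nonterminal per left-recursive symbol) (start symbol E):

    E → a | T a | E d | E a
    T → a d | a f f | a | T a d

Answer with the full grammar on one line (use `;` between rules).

E → a E' | T a E'; T → a d T' | a f f T' | a T'; E' → d E' | a E' | ε; T' → a d T' | ε

Directly left-recursive nonterminals: E, T.
For E: α = {d, a}, β = {a, T a}. Rewrite as E → β E' and E' → α E' | ε.
For T: α = {a d}, β = {a d, a f f, a}. Rewrite as T → β T' and T' → α T' | ε.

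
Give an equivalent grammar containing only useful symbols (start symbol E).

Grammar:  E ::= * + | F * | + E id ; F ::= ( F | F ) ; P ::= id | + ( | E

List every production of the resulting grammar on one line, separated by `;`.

E ::= * + | + E id

Generating nonterminals: {E, P}.
Reachable from E after that: {E}.
Removed useless symbols: {F, P} and every production mentioning them.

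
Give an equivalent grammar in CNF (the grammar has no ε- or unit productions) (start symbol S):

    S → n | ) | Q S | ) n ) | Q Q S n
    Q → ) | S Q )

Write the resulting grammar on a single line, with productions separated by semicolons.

S → n | ) | Q S | X1 Y1 | Q Y2; Q → ) | S Y4; X1 → ); X2 → n; Y1 → X2 X1; Y2 → Q Y3; Y3 → S X2; Y4 → Q X1

Introduce a nonterminal for each terminal appearing in a rule of length ≥ 2: X1 → ), X2 → n.
Binarize each right-hand side of length ≥ 3 by chaining fresh nonterminals (Y1, Y2, …): affected rules were S → X1 X2 X1; S → Q Q S X2; Q → S Q X1.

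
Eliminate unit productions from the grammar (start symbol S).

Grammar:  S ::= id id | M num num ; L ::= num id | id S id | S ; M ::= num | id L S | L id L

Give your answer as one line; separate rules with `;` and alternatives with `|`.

Unit pairs: L ⇒* {S}.
For every A with A ⇒* B via unit rules, add B's non-unit alternatives to A; then delete every rule of the form X → Y.

S ::= id id | M num num; L ::= num id | id S id | id id | M num num; M ::= num | id L S | L id L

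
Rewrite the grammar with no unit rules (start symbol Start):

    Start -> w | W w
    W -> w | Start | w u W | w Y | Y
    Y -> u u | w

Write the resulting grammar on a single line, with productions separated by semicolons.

Unit pairs: W ⇒* {Start, Y}.
For every A with A ⇒* B via unit rules, add B's non-unit alternatives to A; then delete every rule of the form X → Y.

Start -> w | W w; W -> w | W w | u u | w u W | w Y; Y -> u u | w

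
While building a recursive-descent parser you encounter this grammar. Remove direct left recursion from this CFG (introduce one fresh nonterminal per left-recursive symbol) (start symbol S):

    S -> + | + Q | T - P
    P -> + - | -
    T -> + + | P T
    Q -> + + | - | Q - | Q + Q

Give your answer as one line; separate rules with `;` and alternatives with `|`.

S -> + | + Q | T - P; P -> + - | -; T -> + + | P T; Q -> + + Q' | - Q'; Q' -> - Q' | + Q Q' | ε

Q is directly left-recursive.
For Q: α = {-, + Q}, β = {+ +, -}. Rewrite as Q → β Q' and Q' → α Q' | ε.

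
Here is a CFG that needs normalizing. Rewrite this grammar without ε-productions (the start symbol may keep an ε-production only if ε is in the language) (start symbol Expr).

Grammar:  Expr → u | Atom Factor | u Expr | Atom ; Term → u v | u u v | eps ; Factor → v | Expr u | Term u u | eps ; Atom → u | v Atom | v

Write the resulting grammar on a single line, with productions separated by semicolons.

Expr → u | Atom Factor | Atom | u Expr; Term → u v | u u v; Factor → v | Expr u | Term u u | u u; Atom → u | v Atom | v

The nullable symbols are {Factor, Term}.
ε ∉ L(G), so no ε-production is kept.
For each production, add variants omitting each subset of nullable occurrences: Expr → Atom Factor gives Atom Factor | Atom. Factor → Term u u gives Term u u | u u.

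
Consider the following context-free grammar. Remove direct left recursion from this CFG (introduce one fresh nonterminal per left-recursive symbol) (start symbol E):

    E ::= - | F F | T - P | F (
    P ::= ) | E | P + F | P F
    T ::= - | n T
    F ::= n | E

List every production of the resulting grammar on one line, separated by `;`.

Directly left-recursive nonterminal: P.
For P: α = {+ F, F}, β = {), E}. Rewrite as P → β P' and P' → α P' | ε.

E ::= - | F F | T - P | F (; P ::= ) P' | E P'; T ::= - | n T; F ::= n | E; P' ::= + F P' | F P' | ε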